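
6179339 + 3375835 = 9555174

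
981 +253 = 1234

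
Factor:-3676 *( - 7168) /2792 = 3293696/349 = 2^9*7^1*349^( - 1 ) * 919^1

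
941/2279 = 941/2279 = 0.41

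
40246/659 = 61 + 47/659 = 61.07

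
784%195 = 4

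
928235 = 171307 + 756928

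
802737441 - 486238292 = 316499149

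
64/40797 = 64/40797 = 0.00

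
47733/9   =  15911/3= 5303.67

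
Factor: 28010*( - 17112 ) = -2^4*3^1*5^1*23^1*31^1*2801^1  =  - 479307120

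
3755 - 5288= -1533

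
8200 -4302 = 3898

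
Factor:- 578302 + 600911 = 23^1*983^1 = 22609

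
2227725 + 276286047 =278513772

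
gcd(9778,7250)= 2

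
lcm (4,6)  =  12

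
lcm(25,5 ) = 25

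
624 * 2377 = 1483248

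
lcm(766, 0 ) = 0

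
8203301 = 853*9617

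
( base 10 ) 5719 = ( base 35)4ne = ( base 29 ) 6N6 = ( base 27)7mm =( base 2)1011001010111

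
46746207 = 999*46793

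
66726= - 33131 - -99857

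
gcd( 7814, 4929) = 1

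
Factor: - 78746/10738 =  - 39373/5369 =- 7^( - 1)*13^( - 1)*59^(-1)*39373^1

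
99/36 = 11/4=2.75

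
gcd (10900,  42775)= 25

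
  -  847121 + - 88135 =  - 935256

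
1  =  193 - 192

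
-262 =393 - 655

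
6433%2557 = 1319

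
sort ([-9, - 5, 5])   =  [-9,-5,5 ]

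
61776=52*1188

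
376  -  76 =300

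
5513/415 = 13 + 118/415=13.28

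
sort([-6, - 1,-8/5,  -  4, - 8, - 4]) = [-8,-6,-4,-4,  -  8/5,-1]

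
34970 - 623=34347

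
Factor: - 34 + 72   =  38 = 2^1*19^1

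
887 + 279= 1166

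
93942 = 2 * 46971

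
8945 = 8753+192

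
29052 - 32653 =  - 3601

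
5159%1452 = 803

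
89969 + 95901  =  185870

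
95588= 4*23897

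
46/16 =2 + 7/8 = 2.88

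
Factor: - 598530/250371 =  - 710/297= - 2^1*3^(  -  3 ) *5^1*11^ ( - 1 )*71^1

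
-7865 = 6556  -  14421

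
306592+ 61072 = 367664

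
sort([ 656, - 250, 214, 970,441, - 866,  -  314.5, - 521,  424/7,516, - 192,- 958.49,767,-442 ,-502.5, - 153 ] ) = [ - 958.49, - 866,-521,-502.5, - 442, - 314.5, - 250,-192, - 153,424/7, 214,  441, 516,656, 767 , 970 ] 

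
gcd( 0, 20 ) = 20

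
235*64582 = 15176770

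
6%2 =0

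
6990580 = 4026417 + 2964163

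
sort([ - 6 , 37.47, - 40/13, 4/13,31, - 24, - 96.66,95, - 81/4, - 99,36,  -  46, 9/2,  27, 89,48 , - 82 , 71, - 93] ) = [ - 99, - 96.66,- 93 , - 82,  -  46 , - 24, - 81/4,-6,  -  40/13,4/13, 9/2, 27 , 31,36, 37.47, 48,71, 89, 95]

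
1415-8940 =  - 7525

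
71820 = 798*90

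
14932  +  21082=36014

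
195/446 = 195/446= 0.44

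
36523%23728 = 12795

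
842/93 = 9 + 5/93 = 9.05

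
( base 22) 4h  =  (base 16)69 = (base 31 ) 3C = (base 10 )105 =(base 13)81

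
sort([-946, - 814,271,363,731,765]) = [ -946 , - 814,  271, 363,731  ,  765]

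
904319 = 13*69563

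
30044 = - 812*(-37 ) 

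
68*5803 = 394604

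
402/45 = 134/15 = 8.93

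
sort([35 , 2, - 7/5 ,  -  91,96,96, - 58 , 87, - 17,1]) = [-91, - 58,-17, - 7/5,1,2,35, 87, 96, 96]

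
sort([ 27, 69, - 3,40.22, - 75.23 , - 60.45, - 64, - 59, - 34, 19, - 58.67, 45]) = [ - 75.23, - 64, - 60.45, - 59, - 58.67,-34, - 3,19, 27,40.22, 45, 69 ]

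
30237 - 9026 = 21211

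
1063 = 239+824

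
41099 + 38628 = 79727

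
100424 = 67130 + 33294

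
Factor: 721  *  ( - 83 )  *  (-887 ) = 7^1*83^1*103^1*887^1= 53080741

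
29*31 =899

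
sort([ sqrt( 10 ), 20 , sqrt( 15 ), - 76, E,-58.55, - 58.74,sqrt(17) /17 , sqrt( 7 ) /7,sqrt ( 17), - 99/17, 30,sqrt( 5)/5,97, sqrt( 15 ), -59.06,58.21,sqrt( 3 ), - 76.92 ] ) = [ - 76.92, - 76,-59.06, - 58.74, - 58.55, -99/17, sqrt( 17 )/17,sqrt( 7 ) /7,sqrt( 5)/5,sqrt(  3 ),E,sqrt( 10), sqrt( 15 ), sqrt(15),sqrt (17 ),20 , 30, 58.21,97]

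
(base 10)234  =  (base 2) 11101010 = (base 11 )1A3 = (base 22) ae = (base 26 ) 90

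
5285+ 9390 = 14675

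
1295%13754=1295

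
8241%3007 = 2227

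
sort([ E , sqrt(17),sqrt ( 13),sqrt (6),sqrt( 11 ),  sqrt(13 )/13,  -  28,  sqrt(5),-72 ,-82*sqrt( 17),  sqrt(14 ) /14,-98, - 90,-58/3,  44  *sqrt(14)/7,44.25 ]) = [ - 82*sqrt( 17 ) , - 98 , - 90, - 72, - 28, - 58/3,sqrt(14 ) /14, sqrt( 13) /13,sqrt(5 ), sqrt(6),E, sqrt(11 ),sqrt( 13), sqrt(17),44*sqrt (14)/7,  44.25 ] 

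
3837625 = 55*69775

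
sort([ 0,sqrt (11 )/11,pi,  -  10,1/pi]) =[ - 10,0  ,  sqrt( 11) /11, 1/pi, pi ] 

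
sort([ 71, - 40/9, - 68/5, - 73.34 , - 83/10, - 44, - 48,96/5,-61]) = [ - 73.34, - 61, - 48, - 44, - 68/5, - 83/10, - 40/9,96/5, 71]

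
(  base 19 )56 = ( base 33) 32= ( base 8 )145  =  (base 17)5g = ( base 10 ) 101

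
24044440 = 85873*280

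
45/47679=15/15893  =  0.00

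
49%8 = 1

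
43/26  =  43/26  =  1.65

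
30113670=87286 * 345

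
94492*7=661444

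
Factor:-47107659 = -3^1* 271^1*57943^1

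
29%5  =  4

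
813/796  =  1 + 17/796 = 1.02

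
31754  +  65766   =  97520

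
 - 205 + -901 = -1106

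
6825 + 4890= 11715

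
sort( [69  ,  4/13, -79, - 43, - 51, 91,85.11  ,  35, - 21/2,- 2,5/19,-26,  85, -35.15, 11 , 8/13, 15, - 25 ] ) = [ - 79,-51,-43,-35.15, - 26, - 25,- 21/2,-2,5/19,4/13, 8/13,11, 15, 35,  69,85,85.11, 91] 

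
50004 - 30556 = 19448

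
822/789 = 274/263= 1.04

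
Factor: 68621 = 7^1 * 9803^1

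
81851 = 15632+66219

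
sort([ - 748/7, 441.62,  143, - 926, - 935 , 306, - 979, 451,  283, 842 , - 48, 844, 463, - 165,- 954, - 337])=[-979,  -  954 , - 935, - 926, - 337 , - 165, - 748/7, - 48,143 , 283,306, 441.62,  451, 463,  842,844 ]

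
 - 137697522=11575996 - 149273518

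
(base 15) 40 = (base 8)74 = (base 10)60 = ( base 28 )24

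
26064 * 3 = 78192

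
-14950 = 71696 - 86646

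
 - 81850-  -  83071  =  1221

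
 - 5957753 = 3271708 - 9229461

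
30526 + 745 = 31271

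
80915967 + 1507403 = 82423370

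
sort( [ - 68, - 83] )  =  [-83 , -68]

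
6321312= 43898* 144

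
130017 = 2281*57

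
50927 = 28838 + 22089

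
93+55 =148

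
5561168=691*8048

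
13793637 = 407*33891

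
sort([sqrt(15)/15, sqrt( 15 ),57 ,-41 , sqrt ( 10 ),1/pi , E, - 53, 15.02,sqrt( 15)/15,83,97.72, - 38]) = [  -  53, - 41, -38,sqrt(15) /15, sqrt(15 ) /15,1/pi,E,sqrt(10), sqrt(15),15.02,57,83,97.72]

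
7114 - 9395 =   -  2281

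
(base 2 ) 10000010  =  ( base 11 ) 109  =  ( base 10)130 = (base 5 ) 1010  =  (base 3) 11211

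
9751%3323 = 3105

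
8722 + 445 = 9167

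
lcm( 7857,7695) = 746415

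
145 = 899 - 754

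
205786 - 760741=-554955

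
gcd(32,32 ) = 32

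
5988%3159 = 2829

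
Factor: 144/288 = 2^( - 1 )  =  1/2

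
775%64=7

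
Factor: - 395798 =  - 2^1*13^2* 1171^1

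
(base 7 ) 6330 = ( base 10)2226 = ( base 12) 1356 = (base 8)4262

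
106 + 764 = 870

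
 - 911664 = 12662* ( - 72)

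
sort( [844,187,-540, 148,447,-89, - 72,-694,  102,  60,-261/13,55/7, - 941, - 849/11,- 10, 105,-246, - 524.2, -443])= [ - 941, - 694,-540, - 524.2, - 443, - 246, - 89,-849/11,  -  72,  -  261/13,-10, 55/7,60,102,105,  148,187,447,844]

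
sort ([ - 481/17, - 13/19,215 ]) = [ - 481/17, - 13/19,215 ] 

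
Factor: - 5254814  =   - 2^1*37^1 * 71011^1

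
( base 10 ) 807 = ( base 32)P7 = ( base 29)ro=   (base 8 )1447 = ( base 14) 419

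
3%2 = 1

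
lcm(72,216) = 216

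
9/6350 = 9/6350   =  0.00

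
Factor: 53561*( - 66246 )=- 2^1 * 3^1*19^1*61^1*181^1*2819^1=   - 3548202006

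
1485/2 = 742  +  1/2 = 742.50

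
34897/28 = 34897/28 = 1246.32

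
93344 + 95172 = 188516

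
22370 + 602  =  22972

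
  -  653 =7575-8228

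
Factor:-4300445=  - 5^1*860089^1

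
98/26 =49/13 = 3.77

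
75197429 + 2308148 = 77505577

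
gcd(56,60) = 4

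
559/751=559/751 = 0.74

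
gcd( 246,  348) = 6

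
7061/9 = 7061/9=784.56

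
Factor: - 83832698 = -2^1 * 41916349^1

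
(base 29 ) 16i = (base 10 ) 1033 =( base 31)12a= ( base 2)10000001001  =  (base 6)4441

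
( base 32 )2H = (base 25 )36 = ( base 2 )1010001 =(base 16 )51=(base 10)81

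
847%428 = 419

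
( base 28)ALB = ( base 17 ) 1C37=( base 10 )8439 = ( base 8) 20367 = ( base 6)103023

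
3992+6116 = 10108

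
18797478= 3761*4998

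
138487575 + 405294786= 543782361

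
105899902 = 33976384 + 71923518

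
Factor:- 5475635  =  -5^1*11^1*29^1*3433^1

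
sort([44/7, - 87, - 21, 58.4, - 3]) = [- 87,-21, - 3 , 44/7,58.4] 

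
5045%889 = 600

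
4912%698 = 26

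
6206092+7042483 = 13248575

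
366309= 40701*9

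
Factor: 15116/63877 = 2^2 *11^(-1)*3779^1 * 5807^( - 1)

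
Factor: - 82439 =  - 7^1*11777^1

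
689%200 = 89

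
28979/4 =28979/4  =  7244.75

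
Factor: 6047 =6047^1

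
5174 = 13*398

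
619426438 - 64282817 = 555143621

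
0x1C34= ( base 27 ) 9OB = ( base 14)28ba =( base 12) 4218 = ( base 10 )7220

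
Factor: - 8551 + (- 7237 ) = -2^2*3947^1 = - 15788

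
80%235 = 80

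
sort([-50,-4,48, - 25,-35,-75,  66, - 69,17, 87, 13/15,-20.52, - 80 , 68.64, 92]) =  [ - 80, - 75,  -  69, - 50, - 35,  -  25 ,-20.52,-4, 13/15, 17,48, 66,68.64 , 87,92 ]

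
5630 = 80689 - 75059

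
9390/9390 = 1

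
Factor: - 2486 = -2^1*11^1 * 113^1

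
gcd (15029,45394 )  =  1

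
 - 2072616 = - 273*7592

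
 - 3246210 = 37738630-40984840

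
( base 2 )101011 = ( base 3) 1121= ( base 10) 43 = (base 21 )21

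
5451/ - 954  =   - 6 + 91/318=- 5.71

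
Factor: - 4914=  - 2^1*3^3 * 7^1 * 13^1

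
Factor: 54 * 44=2^3*3^3 * 11^1=2376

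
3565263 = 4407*809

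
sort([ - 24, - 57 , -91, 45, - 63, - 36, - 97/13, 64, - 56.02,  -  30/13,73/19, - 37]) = [ - 91, - 63, - 57, - 56.02,- 37,-36,  -  24, - 97/13, - 30/13, 73/19, 45, 64]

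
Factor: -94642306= - 2^1 * 11^1*19^1 * 257^1*881^1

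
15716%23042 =15716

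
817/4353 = 817/4353 = 0.19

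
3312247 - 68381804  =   - 65069557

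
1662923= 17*97819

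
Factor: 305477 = 305477^1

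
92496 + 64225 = 156721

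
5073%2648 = 2425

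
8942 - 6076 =2866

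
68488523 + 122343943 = 190832466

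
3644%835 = 304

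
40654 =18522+22132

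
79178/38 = 39589/19= 2083.63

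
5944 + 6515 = 12459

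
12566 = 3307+9259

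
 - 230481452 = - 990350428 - -759868976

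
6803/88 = 6803/88=77.31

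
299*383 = 114517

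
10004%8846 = 1158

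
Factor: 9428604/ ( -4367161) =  - 2^2 *3^1*241^ ( - 1)*18121^(  -  1)*785717^1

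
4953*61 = 302133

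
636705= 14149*45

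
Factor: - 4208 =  - 2^4*263^1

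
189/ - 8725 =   -  1 + 8536/8725 = - 0.02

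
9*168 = 1512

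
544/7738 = 272/3869= 0.07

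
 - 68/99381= - 68/99381=-0.00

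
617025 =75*8227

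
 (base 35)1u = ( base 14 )49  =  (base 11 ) 5A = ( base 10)65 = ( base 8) 101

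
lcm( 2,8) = 8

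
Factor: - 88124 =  - 2^2*22031^1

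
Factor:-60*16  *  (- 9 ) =8640 = 2^6* 3^3*5^1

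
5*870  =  4350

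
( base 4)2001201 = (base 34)75r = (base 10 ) 8289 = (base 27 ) BA0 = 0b10000001100001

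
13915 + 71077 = 84992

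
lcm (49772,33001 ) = 3036092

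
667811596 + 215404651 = 883216247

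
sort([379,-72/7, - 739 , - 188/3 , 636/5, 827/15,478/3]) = [-739, - 188/3, - 72/7,827/15,  636/5, 478/3, 379 ]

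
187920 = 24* 7830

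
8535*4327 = 36930945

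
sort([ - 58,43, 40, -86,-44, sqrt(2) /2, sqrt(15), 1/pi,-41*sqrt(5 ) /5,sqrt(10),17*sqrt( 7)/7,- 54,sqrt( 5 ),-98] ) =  [ - 98 , - 86,-58, - 54, - 44, - 41 * sqrt(5) /5, 1/pi, sqrt(2 ) /2, sqrt( 5), sqrt(10),sqrt(15),  17 * sqrt ( 7)/7,40,  43]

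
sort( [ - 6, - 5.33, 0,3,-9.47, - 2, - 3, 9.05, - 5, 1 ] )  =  [- 9.47,- 6,- 5.33,- 5 , - 3, - 2, 0,1, 3,9.05] 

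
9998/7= 1428 + 2/7= 1428.29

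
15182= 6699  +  8483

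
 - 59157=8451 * ( - 7 )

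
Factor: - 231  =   - 3^1*7^1*11^1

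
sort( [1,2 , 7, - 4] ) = [  -  4, 1,  2,  7]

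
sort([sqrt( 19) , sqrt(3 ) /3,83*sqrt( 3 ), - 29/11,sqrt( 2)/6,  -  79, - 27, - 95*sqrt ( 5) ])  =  [ - 95 *sqrt( 5 ), - 79,-27,-29/11,sqrt( 2)/6, sqrt( 3) /3, sqrt(19 ),83 * sqrt(3)]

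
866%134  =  62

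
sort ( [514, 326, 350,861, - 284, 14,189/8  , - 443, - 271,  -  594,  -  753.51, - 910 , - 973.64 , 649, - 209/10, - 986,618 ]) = [ - 986 , - 973.64, - 910, - 753.51, - 594, - 443, -284, - 271, - 209/10,14, 189/8, 326,350, 514,618,649, 861 ] 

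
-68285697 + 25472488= -42813209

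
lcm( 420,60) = 420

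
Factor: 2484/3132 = 23^1 * 29^( - 1 ) = 23/29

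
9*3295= 29655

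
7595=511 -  - 7084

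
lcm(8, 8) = 8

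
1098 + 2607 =3705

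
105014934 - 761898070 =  -656883136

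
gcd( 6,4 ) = 2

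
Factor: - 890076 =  - 2^2 *3^1*11^2*613^1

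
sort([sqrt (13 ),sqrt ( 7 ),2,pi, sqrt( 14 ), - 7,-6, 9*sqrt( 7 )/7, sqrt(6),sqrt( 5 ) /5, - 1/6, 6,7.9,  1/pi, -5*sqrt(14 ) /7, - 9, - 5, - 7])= [ - 9, - 7, - 7,-6,-5, - 5*sqrt (14)/7, - 1/6,1/pi,sqrt( 5 ) /5,2,sqrt( 6 ),sqrt(7) , pi,9 *sqrt( 7 )/7,sqrt( 13 ), sqrt( 14),6,7.9] 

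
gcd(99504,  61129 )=1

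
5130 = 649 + 4481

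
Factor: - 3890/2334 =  - 3^(  -  1 )*5^1 = - 5/3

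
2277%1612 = 665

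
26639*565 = 15051035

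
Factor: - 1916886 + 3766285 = 1849399 =1849399^1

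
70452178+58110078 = 128562256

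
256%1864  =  256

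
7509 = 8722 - 1213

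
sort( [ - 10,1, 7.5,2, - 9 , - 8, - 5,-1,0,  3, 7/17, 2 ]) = [ - 10,  -  9 , - 8, - 5,- 1, 0,7/17,1,2,2,3,7.5]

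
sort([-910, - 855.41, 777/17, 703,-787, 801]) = [ - 910, - 855.41, - 787,777/17, 703, 801 ] 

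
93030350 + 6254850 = 99285200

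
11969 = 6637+5332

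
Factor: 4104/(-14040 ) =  - 19/65=- 5^( - 1 )*13^( - 1 )*19^1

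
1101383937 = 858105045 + 243278892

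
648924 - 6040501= - 5391577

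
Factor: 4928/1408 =2^( - 1)*7^1 = 7/2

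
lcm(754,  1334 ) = 17342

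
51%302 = 51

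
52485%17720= 17045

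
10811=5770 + 5041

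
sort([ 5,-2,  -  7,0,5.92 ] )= [ - 7, - 2,0,5,  5.92]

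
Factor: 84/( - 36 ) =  - 7/3 = - 3^( - 1)*7^1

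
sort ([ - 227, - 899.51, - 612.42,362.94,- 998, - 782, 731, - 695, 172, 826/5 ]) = [  -  998, - 899.51,-782, - 695,  -  612.42, - 227,826/5, 172, 362.94,731] 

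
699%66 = 39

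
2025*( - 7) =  - 14175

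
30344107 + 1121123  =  31465230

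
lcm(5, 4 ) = 20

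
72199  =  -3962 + 76161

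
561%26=15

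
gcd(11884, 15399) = 1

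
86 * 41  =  3526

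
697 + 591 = 1288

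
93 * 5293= 492249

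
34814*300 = 10444200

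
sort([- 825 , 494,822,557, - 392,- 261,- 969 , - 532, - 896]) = [ - 969,- 896, - 825,  -  532, - 392, - 261, 494,557, 822]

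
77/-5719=-11/817 = - 0.01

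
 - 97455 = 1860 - 99315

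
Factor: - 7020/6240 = - 9/8 = - 2^( - 3) *3^2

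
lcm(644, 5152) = 5152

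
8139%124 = 79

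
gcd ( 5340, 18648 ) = 12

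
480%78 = 12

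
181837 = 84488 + 97349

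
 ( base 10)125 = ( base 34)3n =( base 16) 7d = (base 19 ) 6B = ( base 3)11122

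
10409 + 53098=63507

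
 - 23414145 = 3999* ( - 5855)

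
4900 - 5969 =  - 1069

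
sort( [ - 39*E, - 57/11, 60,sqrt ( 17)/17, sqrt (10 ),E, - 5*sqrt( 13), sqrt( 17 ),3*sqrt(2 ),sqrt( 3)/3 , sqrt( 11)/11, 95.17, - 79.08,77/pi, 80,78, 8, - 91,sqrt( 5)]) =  [-39*E, - 91, - 79.08, -5  *sqrt( 13),-57/11,sqrt( 17)/17, sqrt (11 ) /11,sqrt( 3)/3,sqrt( 5),E, sqrt(10 ),sqrt(17 ), 3*sqrt(2), 8, 77/pi,60,78,80,95.17]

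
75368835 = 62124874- - 13243961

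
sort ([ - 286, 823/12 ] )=[ - 286, 823/12] 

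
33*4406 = 145398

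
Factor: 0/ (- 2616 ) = 0 = 0^1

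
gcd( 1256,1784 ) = 8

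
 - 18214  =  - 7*2602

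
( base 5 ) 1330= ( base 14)115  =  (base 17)CB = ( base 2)11010111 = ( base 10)215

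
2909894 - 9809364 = -6899470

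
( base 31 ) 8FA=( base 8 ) 17743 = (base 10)8163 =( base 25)D1D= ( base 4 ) 1333203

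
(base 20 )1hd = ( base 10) 753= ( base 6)3253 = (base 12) 529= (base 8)1361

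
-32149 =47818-79967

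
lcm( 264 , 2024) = 6072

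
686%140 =126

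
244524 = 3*81508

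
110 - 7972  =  - 7862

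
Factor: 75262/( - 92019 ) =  - 2^1*3^(-1 ) * 11^2 * 37^( - 1 ) * 311^1 * 829^( - 1) 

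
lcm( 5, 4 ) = 20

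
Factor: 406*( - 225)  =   - 91350 = -2^1*3^2 *5^2*7^1*29^1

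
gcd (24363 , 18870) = 3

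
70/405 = 14/81 = 0.17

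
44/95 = 44/95 = 0.46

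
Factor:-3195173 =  - 19^1*211^1 * 797^1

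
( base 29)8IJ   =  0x1c65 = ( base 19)112b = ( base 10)7269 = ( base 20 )I39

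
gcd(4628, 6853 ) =89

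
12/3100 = 3/775  =  0.00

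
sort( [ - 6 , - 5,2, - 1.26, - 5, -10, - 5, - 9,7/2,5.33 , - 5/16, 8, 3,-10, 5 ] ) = [ - 10, - 10 , - 9, - 6,-5, - 5 , - 5, - 1.26,-5/16,  2, 3,7/2,5,5.33,8]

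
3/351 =1/117 = 0.01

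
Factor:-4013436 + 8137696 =4124260 = 2^2 * 5^1 *7^1*89^1 *331^1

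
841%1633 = 841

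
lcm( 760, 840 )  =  15960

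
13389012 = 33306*402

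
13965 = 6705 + 7260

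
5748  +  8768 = 14516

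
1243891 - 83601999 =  - 82358108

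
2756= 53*52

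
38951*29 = 1129579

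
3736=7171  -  3435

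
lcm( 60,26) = 780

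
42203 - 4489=37714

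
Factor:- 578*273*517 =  - 2^1*3^1*7^1*11^1*13^1*17^2 * 47^1 =- 81579498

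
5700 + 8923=14623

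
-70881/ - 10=7088 + 1/10 = 7088.10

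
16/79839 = 16/79839 = 0.00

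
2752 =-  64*( - 43 )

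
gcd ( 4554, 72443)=1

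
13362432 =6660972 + 6701460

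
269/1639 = 269/1639 = 0.16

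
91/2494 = 91/2494=0.04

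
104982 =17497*6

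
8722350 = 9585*910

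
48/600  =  2/25 = 0.08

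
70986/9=7887+1/3=7887.33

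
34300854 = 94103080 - 59802226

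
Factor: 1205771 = 7^1*281^1*613^1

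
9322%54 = 34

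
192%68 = 56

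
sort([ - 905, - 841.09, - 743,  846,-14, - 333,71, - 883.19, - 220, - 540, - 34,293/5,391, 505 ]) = [ - 905, - 883.19, - 841.09, - 743, - 540, - 333,  -  220, - 34 , - 14, 293/5, 71, 391 , 505, 846] 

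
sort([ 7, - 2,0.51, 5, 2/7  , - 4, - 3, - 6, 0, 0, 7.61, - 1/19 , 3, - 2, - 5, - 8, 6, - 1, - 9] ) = [ - 9, - 8, - 6,-5, - 4,  -  3, - 2, -2,  -  1, - 1/19,0, 0,  2/7,0.51, 3, 5, 6, 7, 7.61 ] 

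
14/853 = 14/853= 0.02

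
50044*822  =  41136168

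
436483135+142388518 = 578871653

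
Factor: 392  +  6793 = 7185= 3^1 * 5^1*479^1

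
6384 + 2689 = 9073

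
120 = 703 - 583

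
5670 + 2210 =7880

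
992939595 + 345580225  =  1338519820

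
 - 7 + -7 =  -14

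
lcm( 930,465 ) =930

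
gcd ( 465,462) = 3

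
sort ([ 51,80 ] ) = [ 51,80] 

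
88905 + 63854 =152759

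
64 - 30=34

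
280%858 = 280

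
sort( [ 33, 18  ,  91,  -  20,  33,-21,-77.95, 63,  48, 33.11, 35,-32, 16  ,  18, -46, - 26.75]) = [ - 77.95, - 46, - 32, - 26.75, - 21, - 20, 16, 18,18, 33,33,33.11,35, 48, 63, 91]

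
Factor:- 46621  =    -  23^1*2027^1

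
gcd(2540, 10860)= 20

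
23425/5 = 4685 =4685.00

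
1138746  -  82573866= - 81435120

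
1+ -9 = -8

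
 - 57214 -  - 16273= - 40941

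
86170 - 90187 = - 4017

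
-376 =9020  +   - 9396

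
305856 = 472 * 648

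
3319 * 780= 2588820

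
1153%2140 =1153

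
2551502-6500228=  - 3948726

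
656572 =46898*14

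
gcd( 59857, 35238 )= 7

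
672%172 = 156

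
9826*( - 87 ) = - 854862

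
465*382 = 177630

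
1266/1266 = 1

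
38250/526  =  72 + 189/263 = 72.72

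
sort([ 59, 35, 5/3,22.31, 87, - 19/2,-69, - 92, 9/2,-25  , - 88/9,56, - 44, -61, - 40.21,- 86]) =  [-92,-86, - 69,- 61, - 44, - 40.21 , - 25,-88/9,  -  19/2,  5/3, 9/2,22.31, 35, 56,59, 87]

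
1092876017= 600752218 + 492123799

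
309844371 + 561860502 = 871704873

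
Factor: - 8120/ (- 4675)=1624/935 = 2^3*5^(-1) * 7^1*11^(-1) * 17^( - 1)*29^1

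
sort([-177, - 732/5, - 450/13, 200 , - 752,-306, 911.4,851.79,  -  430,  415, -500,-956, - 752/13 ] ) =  [ -956, - 752,  -  500, - 430 , - 306 , - 177, - 732/5, - 752/13, - 450/13,200, 415, 851.79, 911.4] 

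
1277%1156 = 121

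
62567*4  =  250268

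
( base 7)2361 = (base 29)116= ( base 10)876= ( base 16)36C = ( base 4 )31230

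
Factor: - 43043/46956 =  - 2^( - 2 ) * 3^( - 1) *11^1 = - 11/12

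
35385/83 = 426 +27/83 =426.33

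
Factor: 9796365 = 3^2*5^1*217697^1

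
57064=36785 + 20279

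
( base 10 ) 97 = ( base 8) 141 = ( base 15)67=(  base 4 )1201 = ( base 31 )34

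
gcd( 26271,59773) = 7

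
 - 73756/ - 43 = 1715 + 11/43 = 1715.26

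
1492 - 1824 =-332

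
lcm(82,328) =328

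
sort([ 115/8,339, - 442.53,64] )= [ - 442.53, 115/8,  64, 339]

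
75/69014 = 75/69014 = 0.00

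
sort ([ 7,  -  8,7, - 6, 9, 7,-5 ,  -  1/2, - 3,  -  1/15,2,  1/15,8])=[ - 8, - 6, - 5,-3, - 1/2,  -  1/15, 1/15, 2, 7, 7,7,  8,9 ] 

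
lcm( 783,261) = 783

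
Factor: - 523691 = - 7^1*79^1*947^1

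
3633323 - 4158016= - 524693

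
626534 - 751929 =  - 125395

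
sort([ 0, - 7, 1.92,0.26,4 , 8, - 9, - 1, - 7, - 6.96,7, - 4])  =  [ - 9,  -  7,-7, - 6.96 ,  -  4, - 1, 0  ,  0.26,  1.92,4,7,  8]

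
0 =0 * 737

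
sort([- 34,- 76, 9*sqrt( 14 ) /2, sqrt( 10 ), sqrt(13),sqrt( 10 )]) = [ - 76 , - 34,sqrt( 10), sqrt(  10), sqrt( 13),9*sqrt (14)/2] 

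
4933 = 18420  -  13487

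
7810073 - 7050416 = 759657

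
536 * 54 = 28944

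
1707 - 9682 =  - 7975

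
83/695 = 83/695 = 0.12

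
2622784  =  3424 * 766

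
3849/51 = 1283/17 = 75.47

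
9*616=5544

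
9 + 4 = 13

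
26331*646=17009826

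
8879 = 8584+295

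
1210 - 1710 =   -  500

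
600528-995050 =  - 394522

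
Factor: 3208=2^3 * 401^1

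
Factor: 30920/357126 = 20/231  =  2^2*3^( - 1 )*5^1*7^( - 1)*11^( - 1) 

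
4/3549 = 4/3549=0.00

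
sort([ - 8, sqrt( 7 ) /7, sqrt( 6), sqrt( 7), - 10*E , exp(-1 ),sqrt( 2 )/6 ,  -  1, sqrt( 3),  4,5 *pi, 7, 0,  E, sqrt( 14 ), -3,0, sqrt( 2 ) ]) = [ - 10*E, - 8, -3,-1,0,0,sqrt( 2)/6, exp( -1),  sqrt( 7)/7, sqrt( 2) , sqrt(3), sqrt (6 ),  sqrt (7) , E, sqrt( 14),4,7 , 5*pi] 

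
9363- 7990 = 1373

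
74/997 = 74/997 =0.07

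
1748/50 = 34 + 24/25 = 34.96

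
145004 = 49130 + 95874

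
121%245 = 121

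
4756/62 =76+22/31= 76.71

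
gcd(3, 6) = 3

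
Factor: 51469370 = 2^1*5^1*17^1 * 277^1*1093^1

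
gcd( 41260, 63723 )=1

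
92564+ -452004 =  - 359440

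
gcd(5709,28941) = 33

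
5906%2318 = 1270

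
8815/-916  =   - 10 + 345/916 = - 9.62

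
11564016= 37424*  309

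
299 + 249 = 548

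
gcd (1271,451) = 41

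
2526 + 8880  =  11406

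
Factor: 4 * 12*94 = 2^5 *3^1*47^1 = 4512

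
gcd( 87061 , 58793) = 37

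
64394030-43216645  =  21177385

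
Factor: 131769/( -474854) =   -  2^( - 1 )*3^2 * 11^4 *233^(-1)*1019^ (-1 )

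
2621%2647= 2621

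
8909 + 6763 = 15672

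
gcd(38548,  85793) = 1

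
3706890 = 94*39435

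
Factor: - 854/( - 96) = 2^( - 4)*3^(-1)*7^1*61^1 = 427/48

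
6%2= 0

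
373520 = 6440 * 58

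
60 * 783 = 46980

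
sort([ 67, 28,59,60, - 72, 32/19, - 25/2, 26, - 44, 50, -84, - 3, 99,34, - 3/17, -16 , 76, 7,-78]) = [ - 84, - 78,-72, - 44,-16,  -  25/2, - 3, - 3/17, 32/19, 7,  26,28, 34, 50, 59, 60,67,76, 99 ]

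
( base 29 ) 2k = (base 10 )78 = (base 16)4e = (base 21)3F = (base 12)66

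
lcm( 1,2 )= 2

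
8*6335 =50680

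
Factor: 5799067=71^1*81677^1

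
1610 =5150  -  3540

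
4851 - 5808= -957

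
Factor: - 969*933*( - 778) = 2^1*3^2*17^1*19^1 * 311^1*389^1 = 703371906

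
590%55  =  40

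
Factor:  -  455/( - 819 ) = 5/9 = 3^( - 2) * 5^1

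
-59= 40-99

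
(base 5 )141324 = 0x16cf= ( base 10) 5839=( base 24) a37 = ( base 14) 21B1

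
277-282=  -  5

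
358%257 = 101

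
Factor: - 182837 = - 19^1 *9623^1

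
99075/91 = 99075/91= 1088.74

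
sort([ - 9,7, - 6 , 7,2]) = [ - 9, - 6, 2, 7, 7]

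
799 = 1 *799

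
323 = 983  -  660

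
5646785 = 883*6395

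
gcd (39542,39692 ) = 2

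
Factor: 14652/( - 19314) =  - 22/29 = - 2^1*11^1*29^( -1 )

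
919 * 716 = 658004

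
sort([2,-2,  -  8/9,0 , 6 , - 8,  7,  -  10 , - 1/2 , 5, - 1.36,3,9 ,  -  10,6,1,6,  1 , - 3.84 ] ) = [ - 10,-10, - 8, - 3.84 ,-2,  -  1.36, - 8/9 , - 1/2 , 0,1,1, 2,3,  5,6,6, 6, 7,9 ] 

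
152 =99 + 53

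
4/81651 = 4/81651 = 0.00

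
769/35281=769/35281 = 0.02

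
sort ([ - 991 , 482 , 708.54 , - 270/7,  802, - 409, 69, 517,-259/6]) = [ - 991,- 409 , -259/6, - 270/7, 69, 482,517, 708.54, 802 ] 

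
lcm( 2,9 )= 18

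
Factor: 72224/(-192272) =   -  74/197=- 2^1*37^1*197^ ( - 1 ) 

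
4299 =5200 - 901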